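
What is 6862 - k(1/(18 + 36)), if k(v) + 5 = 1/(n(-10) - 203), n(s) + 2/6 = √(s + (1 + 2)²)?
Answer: 2555274333/372109 + 9*I/372109 ≈ 6867.0 + 2.4186e-5*I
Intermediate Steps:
n(s) = -⅓ + √(9 + s) (n(s) = -⅓ + √(s + (1 + 2)²) = -⅓ + √(s + 3²) = -⅓ + √(s + 9) = -⅓ + √(9 + s))
k(v) = -5 + 9*(-610/3 - I)/372109 (k(v) = -5 + 1/((-⅓ + √(9 - 10)) - 203) = -5 + 1/((-⅓ + √(-1)) - 203) = -5 + 1/((-⅓ + I) - 203) = -5 + 1/(-610/3 + I) = -5 + 9*(-610/3 - I)/372109)
6862 - k(1/(18 + 36)) = 6862 - (-1862375/372109 - 9*I/372109) = 6862 + (1862375/372109 + 9*I/372109) = 2555274333/372109 + 9*I/372109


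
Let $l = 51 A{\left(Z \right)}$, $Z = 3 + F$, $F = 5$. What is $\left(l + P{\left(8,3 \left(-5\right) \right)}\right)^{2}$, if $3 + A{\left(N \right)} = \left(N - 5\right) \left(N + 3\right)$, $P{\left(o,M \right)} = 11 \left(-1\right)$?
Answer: $2307361$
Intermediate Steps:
$P{\left(o,M \right)} = -11$
$Z = 8$ ($Z = 3 + 5 = 8$)
$A{\left(N \right)} = -3 + \left(-5 + N\right) \left(3 + N\right)$ ($A{\left(N \right)} = -3 + \left(N - 5\right) \left(N + 3\right) = -3 + \left(-5 + N\right) \left(3 + N\right)$)
$l = 1530$ ($l = 51 \left(-18 + 8^{2} - 16\right) = 51 \left(-18 + 64 - 16\right) = 51 \cdot 30 = 1530$)
$\left(l + P{\left(8,3 \left(-5\right) \right)}\right)^{2} = \left(1530 - 11\right)^{2} = 1519^{2} = 2307361$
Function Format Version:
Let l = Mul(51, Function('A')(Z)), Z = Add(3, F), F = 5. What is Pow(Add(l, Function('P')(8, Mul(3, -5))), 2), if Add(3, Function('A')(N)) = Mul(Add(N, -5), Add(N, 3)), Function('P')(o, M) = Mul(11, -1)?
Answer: 2307361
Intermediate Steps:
Function('P')(o, M) = -11
Z = 8 (Z = Add(3, 5) = 8)
Function('A')(N) = Add(-3, Mul(Add(-5, N), Add(3, N))) (Function('A')(N) = Add(-3, Mul(Add(N, -5), Add(N, 3))) = Add(-3, Mul(Add(-5, N), Add(3, N))))
l = 1530 (l = Mul(51, Add(-18, Pow(8, 2), Mul(-2, 8))) = Mul(51, Add(-18, 64, -16)) = Mul(51, 30) = 1530)
Pow(Add(l, Function('P')(8, Mul(3, -5))), 2) = Pow(Add(1530, -11), 2) = Pow(1519, 2) = 2307361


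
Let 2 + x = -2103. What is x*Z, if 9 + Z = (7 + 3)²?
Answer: -191555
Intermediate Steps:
x = -2105 (x = -2 - 2103 = -2105)
Z = 91 (Z = -9 + (7 + 3)² = -9 + 10² = -9 + 100 = 91)
x*Z = -2105*91 = -191555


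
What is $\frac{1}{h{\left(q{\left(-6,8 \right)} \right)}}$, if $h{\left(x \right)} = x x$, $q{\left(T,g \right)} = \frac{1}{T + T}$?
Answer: $144$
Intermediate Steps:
$q{\left(T,g \right)} = \frac{1}{2 T}$
$h{\left(x \right)} = x^{2}$
$\frac{1}{h{\left(q{\left(-6,8 \right)} \right)}} = \frac{1}{\left(\frac{1}{2 \left(-6\right)}\right)^{2}} = \frac{1}{\left(\frac{1}{2} \left(- \frac{1}{6}\right)\right)^{2}} = \frac{1}{\left(- \frac{1}{12}\right)^{2}} = \frac{1}{\frac{1}{144}} = 144$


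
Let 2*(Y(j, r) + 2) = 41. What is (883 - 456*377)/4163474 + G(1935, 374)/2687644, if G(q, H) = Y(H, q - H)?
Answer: -459588041407/11189935915256 ≈ -0.041072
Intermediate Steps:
Y(j, r) = 37/2 (Y(j, r) = -2 + (½)*41 = -2 + 41/2 = 37/2)
G(q, H) = 37/2
(883 - 456*377)/4163474 + G(1935, 374)/2687644 = (883 - 456*377)/4163474 + (37/2)/2687644 = (883 - 171912)*(1/4163474) + (37/2)*(1/2687644) = -171029*1/4163474 + 37/5375288 = -171029/4163474 + 37/5375288 = -459588041407/11189935915256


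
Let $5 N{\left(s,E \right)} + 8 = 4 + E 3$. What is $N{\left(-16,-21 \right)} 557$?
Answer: $- \frac{37319}{5} \approx -7463.8$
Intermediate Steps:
$N{\left(s,E \right)} = - \frac{4}{5} + \frac{3 E}{5}$ ($N{\left(s,E \right)} = - \frac{8}{5} + \frac{4 + E 3}{5} = - \frac{8}{5} + \frac{4 + 3 E}{5} = - \frac{8}{5} + \left(\frac{4}{5} + \frac{3 E}{5}\right) = - \frac{4}{5} + \frac{3 E}{5}$)
$N{\left(-16,-21 \right)} 557 = \left(- \frac{4}{5} + \frac{3}{5} \left(-21\right)\right) 557 = \left(- \frac{4}{5} - \frac{63}{5}\right) 557 = \left(- \frac{67}{5}\right) 557 = - \frac{37319}{5}$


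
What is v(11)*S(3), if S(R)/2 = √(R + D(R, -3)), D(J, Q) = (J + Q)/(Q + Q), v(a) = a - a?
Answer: 0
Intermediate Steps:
v(a) = 0
D(J, Q) = (J + Q)/(2*Q) (D(J, Q) = (J + Q)/((2*Q)) = (J + Q)*(1/(2*Q)) = (J + Q)/(2*Q))
S(R) = 2*√(½ + 5*R/6) (S(R) = 2*√(R + (½)*(R - 3)/(-3)) = 2*√(R + (½)*(-⅓)*(-3 + R)) = 2*√(R + (½ - R/6)) = 2*√(½ + 5*R/6))
v(11)*S(3) = 0*(√(18 + 30*3)/3) = 0*(√(18 + 90)/3) = 0*(√108/3) = 0*((6*√3)/3) = 0*(2*√3) = 0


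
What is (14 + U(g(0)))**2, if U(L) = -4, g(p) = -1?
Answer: 100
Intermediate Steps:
(14 + U(g(0)))**2 = (14 - 4)**2 = 10**2 = 100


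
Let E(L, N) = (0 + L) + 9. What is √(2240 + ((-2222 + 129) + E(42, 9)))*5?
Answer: 15*√22 ≈ 70.356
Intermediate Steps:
E(L, N) = 9 + L (E(L, N) = L + 9 = 9 + L)
√(2240 + ((-2222 + 129) + E(42, 9)))*5 = √(2240 + ((-2222 + 129) + (9 + 42)))*5 = √(2240 + (-2093 + 51))*5 = √(2240 - 2042)*5 = √198*5 = (3*√22)*5 = 15*√22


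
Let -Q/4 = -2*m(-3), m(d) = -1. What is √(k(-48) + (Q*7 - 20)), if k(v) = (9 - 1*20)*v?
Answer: 2*√113 ≈ 21.260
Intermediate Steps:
k(v) = -11*v (k(v) = (9 - 20)*v = -11*v)
Q = -8 (Q = -(-8)*(-1) = -4*2 = -8)
√(k(-48) + (Q*7 - 20)) = √(-11*(-48) + (-8*7 - 20)) = √(528 + (-56 - 20)) = √(528 - 76) = √452 = 2*√113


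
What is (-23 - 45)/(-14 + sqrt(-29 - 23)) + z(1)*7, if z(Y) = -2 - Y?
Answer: -532/31 + 17*I*sqrt(13)/31 ≈ -17.161 + 1.9772*I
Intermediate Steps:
(-23 - 45)/(-14 + sqrt(-29 - 23)) + z(1)*7 = (-23 - 45)/(-14 + sqrt(-29 - 23)) + (-2 - 1*1)*7 = -68/(-14 + sqrt(-52)) + (-2 - 1)*7 = -68/(-14 + 2*I*sqrt(13)) - 3*7 = -68/(-14 + 2*I*sqrt(13)) - 21 = -21 - 68/(-14 + 2*I*sqrt(13))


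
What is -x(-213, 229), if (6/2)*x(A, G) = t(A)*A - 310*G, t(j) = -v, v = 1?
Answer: 70777/3 ≈ 23592.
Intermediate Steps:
t(j) = -1 (t(j) = -1*1 = -1)
x(A, G) = -310*G/3 - A/3 (x(A, G) = (-A - 310*G)/3 = -310*G/3 - A/3)
-x(-213, 229) = -(-310/3*229 - 1/3*(-213)) = -(-70990/3 + 71) = -1*(-70777/3) = 70777/3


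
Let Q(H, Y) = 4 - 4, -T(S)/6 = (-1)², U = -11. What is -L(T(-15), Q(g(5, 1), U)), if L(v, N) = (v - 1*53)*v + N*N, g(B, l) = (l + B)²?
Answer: -354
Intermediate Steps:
g(B, l) = (B + l)²
T(S) = -6 (T(S) = -6*(-1)² = -6*1 = -6)
Q(H, Y) = 0
L(v, N) = N² + v*(-53 + v) (L(v, N) = (v - 53)*v + N² = (-53 + v)*v + N² = v*(-53 + v) + N² = N² + v*(-53 + v))
-L(T(-15), Q(g(5, 1), U)) = -(0² + (-6)² - 53*(-6)) = -(0 + 36 + 318) = -1*354 = -354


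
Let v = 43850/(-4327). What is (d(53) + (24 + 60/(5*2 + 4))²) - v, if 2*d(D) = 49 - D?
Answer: 171360312/212023 ≈ 808.22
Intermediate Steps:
d(D) = 49/2 - D/2 (d(D) = (49 - D)/2 = 49/2 - D/2)
v = -43850/4327 (v = 43850*(-1/4327) = -43850/4327 ≈ -10.134)
(d(53) + (24 + 60/(5*2 + 4))²) - v = ((49/2 - ½*53) + (24 + 60/(5*2 + 4))²) - 1*(-43850/4327) = ((49/2 - 53/2) + (24 + 60/(10 + 4))²) + 43850/4327 = (-2 + (24 + 60/14)²) + 43850/4327 = (-2 + (24 + 60*(1/14))²) + 43850/4327 = (-2 + (24 + 30/7)²) + 43850/4327 = (-2 + (198/7)²) + 43850/4327 = (-2 + 39204/49) + 43850/4327 = 39106/49 + 43850/4327 = 171360312/212023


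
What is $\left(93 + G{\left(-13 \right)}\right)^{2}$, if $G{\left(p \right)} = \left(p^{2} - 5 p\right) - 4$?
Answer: $104329$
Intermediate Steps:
$G{\left(p \right)} = -4 + p^{2} - 5 p$
$\left(93 + G{\left(-13 \right)}\right)^{2} = \left(93 - \left(-61 - 169\right)\right)^{2} = \left(93 + \left(-4 + 169 + 65\right)\right)^{2} = \left(93 + 230\right)^{2} = 323^{2} = 104329$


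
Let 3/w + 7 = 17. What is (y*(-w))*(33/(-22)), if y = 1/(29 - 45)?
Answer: -9/320 ≈ -0.028125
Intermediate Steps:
w = 3/10 (w = 3/(-7 + 17) = 3/10 ≈ 0.30000)
y = -1/16 (y = 1/(-16) = -1/16 ≈ -0.062500)
(y*(-w))*(33/(-22)) = (-(-1)*3/(16*10))*(33/(-22)) = (-1/16*(-3/10))*(33*(-1/22)) = (3/160)*(-3/2) = -9/320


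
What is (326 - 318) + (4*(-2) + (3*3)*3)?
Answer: 27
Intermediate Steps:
(326 - 318) + (4*(-2) + (3*3)*3) = 8 + (-8 + 9*3) = 8 + (-8 + 27) = 8 + 19 = 27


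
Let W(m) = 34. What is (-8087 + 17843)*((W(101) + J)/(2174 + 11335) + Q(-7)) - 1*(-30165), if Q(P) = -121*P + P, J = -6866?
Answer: 12338626817/1501 ≈ 8.2203e+6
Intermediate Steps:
Q(P) = -120*P
(-8087 + 17843)*((W(101) + J)/(2174 + 11335) + Q(-7)) - 1*(-30165) = (-8087 + 17843)*((34 - 6866)/(2174 + 11335) - 120*(-7)) - 1*(-30165) = 9756*(-6832/13509 + 840) + 30165 = 9756*(11340728/13509) + 30165 = 12293349152/1501 + 30165 = 12338626817/1501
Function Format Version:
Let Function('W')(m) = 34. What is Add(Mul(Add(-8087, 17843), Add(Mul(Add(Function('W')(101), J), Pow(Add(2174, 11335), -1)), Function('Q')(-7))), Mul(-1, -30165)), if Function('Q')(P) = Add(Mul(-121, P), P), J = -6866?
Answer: Rational(12338626817, 1501) ≈ 8.2203e+6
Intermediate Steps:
Function('Q')(P) = Mul(-120, P)
Add(Mul(Add(-8087, 17843), Add(Mul(Add(Function('W')(101), J), Pow(Add(2174, 11335), -1)), Function('Q')(-7))), Mul(-1, -30165)) = Add(Mul(Add(-8087, 17843), Add(Mul(Add(34, -6866), Pow(Add(2174, 11335), -1)), Mul(-120, -7))), Mul(-1, -30165)) = Add(Mul(9756, Add(Mul(-6832, Pow(13509, -1)), 840)), 30165) = Add(Mul(9756, Add(Mul(-6832, Rational(1, 13509)), 840)), 30165) = Add(Mul(9756, Add(Rational(-6832, 13509), 840)), 30165) = Add(Mul(9756, Rational(11340728, 13509)), 30165) = Add(Rational(12293349152, 1501), 30165) = Rational(12338626817, 1501)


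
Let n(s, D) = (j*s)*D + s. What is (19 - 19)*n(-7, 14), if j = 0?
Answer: 0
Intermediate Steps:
n(s, D) = s (n(s, D) = (0*s)*D + s = 0*D + s = 0 + s = s)
(19 - 19)*n(-7, 14) = (19 - 19)*(-7) = 0*(-7) = 0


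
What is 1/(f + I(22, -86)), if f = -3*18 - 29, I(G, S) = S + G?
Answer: -1/147 ≈ -0.0068027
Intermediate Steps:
I(G, S) = G + S
f = -83 (f = -54 - 29 = -83)
1/(f + I(22, -86)) = 1/(-83 + (22 - 86)) = 1/(-83 - 64) = 1/(-147) = -1/147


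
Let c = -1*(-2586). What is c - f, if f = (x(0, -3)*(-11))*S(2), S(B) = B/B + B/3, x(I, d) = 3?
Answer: 2641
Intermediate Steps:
S(B) = 1 + B/3 (S(B) = 1 + B*(⅓) = 1 + B/3)
c = 2586
f = -55 (f = (3*(-11))*(1 + (⅓)*2) = -33*(1 + ⅔) = -33*5/3 = -55)
c - f = 2586 - 1*(-55) = 2586 + 55 = 2641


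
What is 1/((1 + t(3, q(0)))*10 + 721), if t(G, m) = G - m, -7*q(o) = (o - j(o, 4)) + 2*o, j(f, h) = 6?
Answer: 7/5267 ≈ 0.0013290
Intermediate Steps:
q(o) = 6/7 - 3*o/7 (q(o) = -((o - 1*6) + 2*o)/7 = -((o - 6) + 2*o)/7 = -((-6 + o) + 2*o)/7 = -(-6 + 3*o)/7 = 6/7 - 3*o/7)
1/((1 + t(3, q(0)))*10 + 721) = 1/((1 + (3 - (6/7 - 3/7*0)))*10 + 721) = 1/((1 + (3 - (6/7 + 0)))*10 + 721) = 1/((1 + (3 - 1*6/7))*10 + 721) = 1/((1 + (3 - 6/7))*10 + 721) = 1/((1 + 15/7)*10 + 721) = 1/((22/7)*10 + 721) = 1/(220/7 + 721) = 1/(5267/7) = 7/5267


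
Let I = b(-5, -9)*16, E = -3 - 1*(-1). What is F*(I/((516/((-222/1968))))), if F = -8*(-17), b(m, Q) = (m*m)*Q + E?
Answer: 571132/5289 ≈ 107.98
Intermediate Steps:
E = -2 (E = -3 + 1 = -2)
b(m, Q) = -2 + Q*m² (b(m, Q) = (m*m)*Q - 2 = m²*Q - 2 = Q*m² - 2 = -2 + Q*m²)
F = 136
I = -3632 (I = (-2 - 9*(-5)²)*16 = (-2 - 9*25)*16 = (-2 - 225)*16 = -227*16 = -3632)
F*(I/((516/((-222/1968))))) = 136*(-3632/(516/((-222/1968)))) = 136*(-3632/(516/((-222*1/1968)))) = 136*(-3632/(516/(-37/328))) = 136*(-3632/(516*(-328/37))) = 136*(-3632/(-169248/37)) = 136*(-3632*(-37/169248)) = 136*(8399/10578) = 571132/5289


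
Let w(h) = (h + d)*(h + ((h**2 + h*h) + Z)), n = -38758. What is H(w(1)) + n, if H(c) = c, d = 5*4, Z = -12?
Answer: -38947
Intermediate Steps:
d = 20
w(h) = (20 + h)*(-12 + h + 2*h**2) (w(h) = (h + 20)*(h + ((h**2 + h*h) - 12)) = (20 + h)*(h + ((h**2 + h**2) - 12)) = (20 + h)*(h + (2*h**2 - 12)) = (20 + h)*(h + (-12 + 2*h**2)) = (20 + h)*(-12 + h + 2*h**2))
H(w(1)) + n = (-240 + 2*1**3 + 8*1 + 41*1**2) - 38758 = (-240 + 2*1 + 8 + 41*1) - 38758 = (-240 + 2 + 8 + 41) - 38758 = -189 - 38758 = -38947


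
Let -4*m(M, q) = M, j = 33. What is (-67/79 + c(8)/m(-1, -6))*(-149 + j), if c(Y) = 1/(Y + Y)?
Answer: 5481/79 ≈ 69.380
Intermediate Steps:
c(Y) = 1/(2*Y)
m(M, q) = -M/4
(-67/79 + c(8)/m(-1, -6))*(-149 + j) = (-67/79 + ((½)/8)/((-¼*(-1))))*(-149 + 33) = (-67*1/79 + ((½)*(⅛))/(¼))*(-116) = (-67/79 + (1/16)*4)*(-116) = (-67/79 + ¼)*(-116) = -189/316*(-116) = 5481/79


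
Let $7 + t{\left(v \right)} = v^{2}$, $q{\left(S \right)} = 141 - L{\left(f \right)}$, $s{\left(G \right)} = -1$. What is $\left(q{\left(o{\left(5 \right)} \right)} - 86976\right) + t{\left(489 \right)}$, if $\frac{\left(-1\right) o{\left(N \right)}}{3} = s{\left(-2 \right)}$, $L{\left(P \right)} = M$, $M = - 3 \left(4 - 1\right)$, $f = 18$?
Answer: $152288$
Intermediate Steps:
$M = -9$ ($M = \left(-3\right) 3 = -9$)
$L{\left(P \right)} = -9$
$o{\left(N \right)} = 3$ ($o{\left(N \right)} = \left(-3\right) \left(-1\right) = 3$)
$q{\left(S \right)} = 150$ ($q{\left(S \right)} = 141 - -9 = 141 + 9 = 150$)
$t{\left(v \right)} = -7 + v^{2}$
$\left(q{\left(o{\left(5 \right)} \right)} - 86976\right) + t{\left(489 \right)} = \left(150 - 86976\right) - \left(7 - 489^{2}\right) = -86826 + \left(-7 + 239121\right) = -86826 + 239114 = 152288$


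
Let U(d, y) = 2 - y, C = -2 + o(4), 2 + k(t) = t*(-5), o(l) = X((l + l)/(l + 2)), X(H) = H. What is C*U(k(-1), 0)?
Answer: -4/3 ≈ -1.3333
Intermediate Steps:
o(l) = 2*l/(2 + l) (o(l) = (l + l)/(l + 2) = (2*l)/(2 + l) = 2*l/(2 + l))
k(t) = -2 - 5*t (k(t) = -2 + t*(-5) = -2 - 5*t)
C = -2/3 (C = -2 + 2*4/(2 + 4) = -2 + 2*4/6 = -2 + 2*4*(1/6) = -2 + 4/3 = -2/3 ≈ -0.66667)
C*U(k(-1), 0) = -2*(2 - 1*0)/3 = -2*(2 + 0)/3 = -2/3*2 = -4/3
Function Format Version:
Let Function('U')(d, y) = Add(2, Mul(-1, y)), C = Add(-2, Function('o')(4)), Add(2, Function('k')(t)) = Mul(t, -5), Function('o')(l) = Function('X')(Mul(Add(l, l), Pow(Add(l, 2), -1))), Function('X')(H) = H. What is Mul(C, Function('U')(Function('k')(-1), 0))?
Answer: Rational(-4, 3) ≈ -1.3333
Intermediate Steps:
Function('o')(l) = Mul(2, l, Pow(Add(2, l), -1)) (Function('o')(l) = Mul(Add(l, l), Pow(Add(l, 2), -1)) = Mul(Mul(2, l), Pow(Add(2, l), -1)) = Mul(2, l, Pow(Add(2, l), -1)))
Function('k')(t) = Add(-2, Mul(-5, t)) (Function('k')(t) = Add(-2, Mul(t, -5)) = Add(-2, Mul(-5, t)))
C = Rational(-2, 3) (C = Add(-2, Mul(2, 4, Pow(Add(2, 4), -1))) = Add(-2, Mul(2, 4, Pow(6, -1))) = Add(-2, Mul(2, 4, Rational(1, 6))) = Add(-2, Rational(4, 3)) = Rational(-2, 3) ≈ -0.66667)
Mul(C, Function('U')(Function('k')(-1), 0)) = Mul(Rational(-2, 3), Add(2, Mul(-1, 0))) = Mul(Rational(-2, 3), Add(2, 0)) = Mul(Rational(-2, 3), 2) = Rational(-4, 3)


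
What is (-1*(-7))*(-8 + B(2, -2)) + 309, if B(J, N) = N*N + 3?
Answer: 302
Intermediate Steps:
B(J, N) = 3 + N² (B(J, N) = N² + 3 = 3 + N²)
(-1*(-7))*(-8 + B(2, -2)) + 309 = (-1*(-7))*(-8 + (3 + (-2)²)) + 309 = 7*(-8 + (3 + 4)) + 309 = 7*(-8 + 7) + 309 = 7*(-1) + 309 = -7 + 309 = 302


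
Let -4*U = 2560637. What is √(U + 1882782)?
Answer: √4970491/2 ≈ 1114.7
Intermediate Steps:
U = -2560637/4 (U = -¼*2560637 = -2560637/4 ≈ -6.4016e+5)
√(U + 1882782) = √(-2560637/4 + 1882782) = √(4970491/4) = √4970491/2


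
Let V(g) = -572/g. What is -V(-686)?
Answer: -286/343 ≈ -0.83382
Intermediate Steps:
-V(-686) = -(-572)/(-686) = -(-572)*(-1)/686 = -1*286/343 = -286/343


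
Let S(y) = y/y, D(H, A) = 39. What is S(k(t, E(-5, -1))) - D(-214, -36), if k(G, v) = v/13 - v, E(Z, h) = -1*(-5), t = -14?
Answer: -38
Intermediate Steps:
E(Z, h) = 5
k(G, v) = -12*v/13 (k(G, v) = v*(1/13) - v = v/13 - v = -12*v/13)
S(y) = 1
S(k(t, E(-5, -1))) - D(-214, -36) = 1 - 1*39 = 1 - 39 = -38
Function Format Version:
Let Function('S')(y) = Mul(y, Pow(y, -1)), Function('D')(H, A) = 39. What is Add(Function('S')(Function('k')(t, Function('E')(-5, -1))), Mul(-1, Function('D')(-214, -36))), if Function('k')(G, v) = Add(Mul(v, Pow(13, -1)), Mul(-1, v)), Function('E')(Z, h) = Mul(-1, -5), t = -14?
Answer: -38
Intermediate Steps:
Function('E')(Z, h) = 5
Function('k')(G, v) = Mul(Rational(-12, 13), v) (Function('k')(G, v) = Add(Mul(v, Rational(1, 13)), Mul(-1, v)) = Add(Mul(Rational(1, 13), v), Mul(-1, v)) = Mul(Rational(-12, 13), v))
Function('S')(y) = 1
Add(Function('S')(Function('k')(t, Function('E')(-5, -1))), Mul(-1, Function('D')(-214, -36))) = Add(1, Mul(-1, 39)) = Add(1, -39) = -38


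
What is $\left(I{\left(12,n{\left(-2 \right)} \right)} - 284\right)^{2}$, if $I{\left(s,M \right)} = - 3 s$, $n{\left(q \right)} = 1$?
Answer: $102400$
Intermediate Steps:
$\left(I{\left(12,n{\left(-2 \right)} \right)} - 284\right)^{2} = \left(\left(-3\right) 12 - 284\right)^{2} = \left(-36 - 284\right)^{2} = \left(-320\right)^{2} = 102400$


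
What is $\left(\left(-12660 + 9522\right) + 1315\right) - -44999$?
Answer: $43176$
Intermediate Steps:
$\left(\left(-12660 + 9522\right) + 1315\right) - -44999 = \left(-3138 + 1315\right) + 44999 = -1823 + 44999 = 43176$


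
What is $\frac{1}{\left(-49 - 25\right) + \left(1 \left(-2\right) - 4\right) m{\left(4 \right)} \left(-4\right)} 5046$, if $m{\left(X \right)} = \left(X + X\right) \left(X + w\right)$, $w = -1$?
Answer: $\frac{2523}{251} \approx 10.052$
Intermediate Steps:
$m{\left(X \right)} = 2 X \left(-1 + X\right)$ ($m{\left(X \right)} = \left(X + X\right) \left(X - 1\right) = 2 X \left(-1 + X\right)$)
$\frac{1}{\left(-49 - 25\right) + \left(1 \left(-2\right) - 4\right) m{\left(4 \right)} \left(-4\right)} 5046 = \frac{1}{\left(-49 - 25\right) + \left(1 \left(-2\right) - 4\right) 2 \cdot 4 \left(-1 + 4\right) \left(-4\right)} 5046 = \frac{1}{-74 + \left(-2 - 4\right) 2 \cdot 4 \cdot 3 \left(-4\right)} 5046 = \frac{1}{-74 + \left(-6\right) 24 \left(-4\right)} 5046 = \frac{1}{-74 - -576} \cdot 5046 = \frac{1}{-74 + 576} \cdot 5046 = \frac{1}{502} \cdot 5046 = \frac{2523}{251}$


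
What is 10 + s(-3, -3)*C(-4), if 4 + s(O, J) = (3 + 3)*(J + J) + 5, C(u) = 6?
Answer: -200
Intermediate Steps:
s(O, J) = 1 + 12*J (s(O, J) = -4 + ((3 + 3)*(J + J) + 5) = -4 + (6*(2*J) + 5) = -4 + (12*J + 5) = -4 + (5 + 12*J) = 1 + 12*J)
10 + s(-3, -3)*C(-4) = 10 + (1 + 12*(-3))*6 = 10 + (1 - 36)*6 = 10 - 35*6 = 10 - 210 = -200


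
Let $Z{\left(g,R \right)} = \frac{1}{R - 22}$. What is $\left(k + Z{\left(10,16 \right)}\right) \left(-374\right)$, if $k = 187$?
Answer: $- \frac{209627}{3} \approx -69876.0$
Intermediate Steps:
$Z{\left(g,R \right)} = \frac{1}{-22 + R}$
$\left(k + Z{\left(10,16 \right)}\right) \left(-374\right) = \left(187 + \frac{1}{-22 + 16}\right) \left(-374\right) = \left(187 + \frac{1}{-6}\right) \left(-374\right) = \left(187 - \frac{1}{6}\right) \left(-374\right) = \frac{1121}{6} \left(-374\right) = - \frac{209627}{3}$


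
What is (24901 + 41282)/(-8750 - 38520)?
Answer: -66183/47270 ≈ -1.4001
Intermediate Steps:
(24901 + 41282)/(-8750 - 38520) = 66183/(-47270) = 66183*(-1/47270) = -66183/47270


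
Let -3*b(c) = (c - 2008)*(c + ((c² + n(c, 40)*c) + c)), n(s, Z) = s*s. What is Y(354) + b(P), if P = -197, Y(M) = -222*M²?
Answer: -5618934282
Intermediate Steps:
n(s, Z) = s²
b(c) = -(-2008 + c)*(c² + c³ + 2*c)/3 (b(c) = -(c - 2008)*(c + ((c² + c²*c) + c))/3 = -(-2008 + c)*(c + ((c² + c³) + c))/3 = -(-2008 + c)*(c + (c + c² + c³))/3 = -(-2008 + c)*(c² + c³ + 2*c)/3)
Y(354) + b(P) = -222*354² + (⅓)*(-197)*(4016 - 1*(-197)³ + 2006*(-197) + 2007*(-197)²) = -222*125316 + (⅓)*(-197)*(4016 - 1*(-7645373) - 395182 + 2007*38809) = -27820152 + (⅓)*(-197)*(4016 + 7645373 - 395182 + 77889663) = -27820152 + (⅓)*(-197)*85143870 = -27820152 - 5591114130 = -5618934282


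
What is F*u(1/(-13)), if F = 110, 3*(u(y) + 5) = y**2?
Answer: -278740/507 ≈ -549.78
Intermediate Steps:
u(y) = -5 + y**2/3
F*u(1/(-13)) = 110*(-5 + (1/(-13))**2/3) = 110*(-5 + (-1/13)**2/3) = 110*(-5 + (1/3)*(1/169)) = 110*(-5 + 1/507) = 110*(-2534/507) = -278740/507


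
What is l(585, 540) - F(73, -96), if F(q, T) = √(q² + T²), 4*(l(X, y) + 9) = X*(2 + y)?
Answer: 158517/2 - √14545 ≈ 79138.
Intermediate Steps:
l(X, y) = -9 + X*(2 + y)/4 (l(X, y) = -9 + (X*(2 + y))/4 = -9 + X*(2 + y)/4)
F(q, T) = √(T² + q²)
l(585, 540) - F(73, -96) = (-9 + (½)*585 + (¼)*585*540) - √((-96)² + 73²) = (-9 + 585/2 + 78975) - √(9216 + 5329) = 158517/2 - √14545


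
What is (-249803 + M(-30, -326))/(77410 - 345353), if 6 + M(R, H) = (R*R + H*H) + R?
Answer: 142663/267943 ≈ 0.53244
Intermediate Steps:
M(R, H) = -6 + R + H**2 + R**2 (M(R, H) = -6 + ((R*R + H*H) + R) = -6 + ((R**2 + H**2) + R) = -6 + ((H**2 + R**2) + R) = -6 + (R + H**2 + R**2) = -6 + R + H**2 + R**2)
(-249803 + M(-30, -326))/(77410 - 345353) = (-249803 + (-6 - 30 + (-326)**2 + (-30)**2))/(77410 - 345353) = (-249803 + (-6 - 30 + 106276 + 900))/(-267943) = (-249803 + 107140)*(-1/267943) = -142663*(-1/267943) = 142663/267943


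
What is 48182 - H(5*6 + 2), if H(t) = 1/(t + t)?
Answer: 3083647/64 ≈ 48182.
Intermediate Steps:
H(t) = 1/(2*t)
48182 - H(5*6 + 2) = 48182 - 1/(2*(5*6 + 2)) = 48182 - 1/(2*(30 + 2)) = 48182 - 1/(2*32) = 48182 - 1*1/64 = 48182 - 1/64 = 3083647/64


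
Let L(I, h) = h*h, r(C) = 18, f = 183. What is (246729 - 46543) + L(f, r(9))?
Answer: 200510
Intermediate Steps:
L(I, h) = h**2
(246729 - 46543) + L(f, r(9)) = (246729 - 46543) + 18**2 = 200186 + 324 = 200510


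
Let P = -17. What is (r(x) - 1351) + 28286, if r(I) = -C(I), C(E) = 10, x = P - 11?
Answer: 26925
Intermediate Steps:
x = -28 (x = -17 - 11 = -28)
r(I) = -10 (r(I) = -1*10 = -10)
(r(x) - 1351) + 28286 = (-10 - 1351) + 28286 = -1361 + 28286 = 26925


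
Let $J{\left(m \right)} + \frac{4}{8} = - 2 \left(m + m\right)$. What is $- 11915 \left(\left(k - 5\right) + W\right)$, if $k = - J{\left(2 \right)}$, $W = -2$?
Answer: $- \frac{35745}{2} \approx -17873.0$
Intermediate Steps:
$J{\left(m \right)} = - \frac{1}{2} - 4 m$ ($J{\left(m \right)} = - \frac{1}{2} - 2 \left(m + m\right) = - \frac{1}{2} - 2 \cdot 2 m = - \frac{1}{2} - 4 m$)
$k = \frac{17}{2}$ ($k = - (- \frac{1}{2} - 8) = \left(-1\right) \left(- \frac{17}{2}\right) = \frac{17}{2} \approx 8.5$)
$- 11915 \left(\left(k - 5\right) + W\right) = - 11915 \left(\left(\frac{17}{2} - 5\right) - 2\right) = - 11915 \left(\frac{7}{2} - 2\right) = \left(-11915\right) \frac{3}{2} = - \frac{35745}{2}$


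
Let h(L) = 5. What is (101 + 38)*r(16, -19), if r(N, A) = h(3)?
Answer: 695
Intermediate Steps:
r(N, A) = 5
(101 + 38)*r(16, -19) = (101 + 38)*5 = 139*5 = 695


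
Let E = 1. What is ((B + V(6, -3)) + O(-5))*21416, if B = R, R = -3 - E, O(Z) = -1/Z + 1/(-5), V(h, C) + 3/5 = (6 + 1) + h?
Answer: 899472/5 ≈ 1.7989e+5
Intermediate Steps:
V(h, C) = 32/5 + h (V(h, C) = -3/5 + ((6 + 1) + h) = -3/5 + (7 + h) = 32/5 + h)
O(Z) = -1/5 - 1/Z (O(Z) = -1/Z + 1*(-1/5) = -1/Z - 1/5 = -1/5 - 1/Z)
R = -4 (R = -3 - 1*1 = -3 - 1 = -4)
B = -4
((B + V(6, -3)) + O(-5))*21416 = ((-4 + (32/5 + 6)) + (1/5)*(-5 - 1*(-5))/(-5))*21416 = ((-4 + 62/5) + (1/5)*(-1/5)*(-5 + 5))*21416 = (42/5 + (1/5)*(-1/5)*0)*21416 = (42/5 + 0)*21416 = (42/5)*21416 = 899472/5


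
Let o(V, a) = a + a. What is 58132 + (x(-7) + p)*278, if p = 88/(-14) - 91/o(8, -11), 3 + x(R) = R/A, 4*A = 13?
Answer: 56157813/1001 ≈ 56102.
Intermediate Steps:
A = 13/4 (A = (1/4)*13 = 13/4 ≈ 3.2500)
o(V, a) = 2*a
x(R) = -3 + 4*R/13 (x(R) = -3 + R/(13/4) = -3 + R*(4/13) = -3 + 4*R/13)
p = -331/154 (p = 88/(-14) - 91/(2*(-11)) = 88*(-1/14) - 91/(-22) = -44/7 - 91*(-1/22) = -44/7 + 91/22 = -331/154 ≈ -2.1493)
58132 + (x(-7) + p)*278 = 58132 + ((-3 + (4/13)*(-7)) - 331/154)*278 = 58132 + ((-3 - 28/13) - 331/154)*278 = 58132 + (-67/13 - 331/154)*278 = 58132 - 14621/2002*278 = 58132 - 2032319/1001 = 56157813/1001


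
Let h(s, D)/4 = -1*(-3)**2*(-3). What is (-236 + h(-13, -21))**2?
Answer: 16384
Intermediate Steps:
h(s, D) = 108 (h(s, D) = 4*(-1*(-3)**2*(-3)) = 4*(-1*9*(-3)) = 4*(-9*(-3)) = 4*27 = 108)
(-236 + h(-13, -21))**2 = (-236 + 108)**2 = (-128)**2 = 16384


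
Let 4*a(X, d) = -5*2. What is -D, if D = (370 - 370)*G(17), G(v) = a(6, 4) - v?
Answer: 0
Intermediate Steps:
a(X, d) = -5/2 (a(X, d) = (-5*2)/4 = (¼)*(-10) = -5/2)
G(v) = -5/2 - v
D = 0 (D = (370 - 370)*(-5/2 - 1*17) = 0*(-5/2 - 17) = 0*(-39/2) = 0)
-D = -1*0 = 0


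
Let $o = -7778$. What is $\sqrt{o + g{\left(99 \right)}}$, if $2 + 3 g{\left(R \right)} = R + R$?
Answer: $\frac{i \sqrt{69414}}{3} \approx 87.822 i$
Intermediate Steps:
$g{\left(R \right)} = - \frac{2}{3} + \frac{2 R}{3}$ ($g{\left(R \right)} = - \frac{2}{3} + \frac{R + R}{3} = - \frac{2}{3} + \frac{2 R}{3}$)
$\sqrt{o + g{\left(99 \right)}} = \sqrt{-7778 + \left(- \frac{2}{3} + \frac{2}{3} \cdot 99\right)} = \sqrt{-7778 + \left(- \frac{2}{3} + 66\right)} = \sqrt{-7778 + \frac{196}{3}} = \sqrt{- \frac{23138}{3}} = \frac{i \sqrt{69414}}{3}$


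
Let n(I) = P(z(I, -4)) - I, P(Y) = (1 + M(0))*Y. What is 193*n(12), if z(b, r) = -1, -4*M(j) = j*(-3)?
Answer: -2509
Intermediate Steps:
M(j) = 3*j/4 (M(j) = -j*(-3)/4 = -(-3)*j/4 = 3*j/4)
P(Y) = Y (P(Y) = (1 + (3/4)*0)*Y = (1 + 0)*Y = 1*Y = Y)
n(I) = -1 - I
193*n(12) = 193*(-1 - 1*12) = 193*(-1 - 12) = 193*(-13) = -2509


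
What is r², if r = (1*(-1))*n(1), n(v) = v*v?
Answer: 1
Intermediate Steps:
n(v) = v²
r = -1 (r = (1*(-1))*1² = -1*1 = -1)
r² = (-1)² = 1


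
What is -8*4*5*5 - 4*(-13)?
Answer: -748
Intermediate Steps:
-8*4*5*5 - 4*(-13) = -160*5 + 52 = -8*100 + 52 = -800 + 52 = -748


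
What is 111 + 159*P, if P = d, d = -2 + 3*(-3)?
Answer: -1638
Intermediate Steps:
d = -11 (d = -2 - 9 = -11)
P = -11
111 + 159*P = 111 + 159*(-11) = 111 - 1749 = -1638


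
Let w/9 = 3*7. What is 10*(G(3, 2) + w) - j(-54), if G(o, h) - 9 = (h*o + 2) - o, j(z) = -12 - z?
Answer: 1988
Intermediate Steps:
w = 189 (w = 9*(3*7) = 9*21 = 189)
G(o, h) = 11 - o + h*o (G(o, h) = 9 + ((h*o + 2) - o) = 9 + ((2 + h*o) - o) = 9 + (2 - o + h*o) = 11 - o + h*o)
10*(G(3, 2) + w) - j(-54) = 10*((11 - 1*3 + 2*3) + 189) - (-12 - 1*(-54)) = 10*((11 - 3 + 6) + 189) - (-12 + 54) = 10*(14 + 189) - 1*42 = 10*203 - 42 = 2030 - 42 = 1988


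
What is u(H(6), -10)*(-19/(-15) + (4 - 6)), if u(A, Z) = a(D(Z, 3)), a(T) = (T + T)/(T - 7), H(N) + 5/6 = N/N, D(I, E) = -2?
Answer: -44/135 ≈ -0.32593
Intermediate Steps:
H(N) = 1/6 (H(N) = -5/6 + N/N = -5/6 + 1 = 1/6)
a(T) = 2*T/(-7 + T) (a(T) = (2*T)/(-7 + T) = 2*T/(-7 + T))
u(A, Z) = 4/9 (u(A, Z) = 2*(-2)/(-7 - 2) = 2*(-2)/(-9) = 2*(-2)*(-1/9) = 4/9)
u(H(6), -10)*(-19/(-15) + (4 - 6)) = 4*(-19/(-15) + (4 - 6))/9 = 4*(-19*(-1/15) - 2)/9 = 4*(19/15 - 2)/9 = (4/9)*(-11/15) = -44/135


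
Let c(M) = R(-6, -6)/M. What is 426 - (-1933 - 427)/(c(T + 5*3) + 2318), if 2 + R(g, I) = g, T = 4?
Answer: 9401662/22017 ≈ 427.02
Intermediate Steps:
R(g, I) = -2 + g
c(M) = -8/M (c(M) = (-2 - 6)/M = -8/M)
426 - (-1933 - 427)/(c(T + 5*3) + 2318) = 426 - (-1933 - 427)/(-8/(4 + 5*3) + 2318) = 426 - (-2360)/(-8/(4 + 15) + 2318) = 426 - (-2360)/(-8/19 + 2318) = 426 - (-2360)/44034/19 = 426 - (-2360)*19/44034 = 426 - 1*(-22420/22017) = 426 + 22420/22017 = 9401662/22017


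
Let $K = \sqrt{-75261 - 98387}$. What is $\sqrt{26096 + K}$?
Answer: $2 \sqrt{6524 + i \sqrt{10853}} \approx 161.55 + 1.2897 i$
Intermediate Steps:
$K = 4 i \sqrt{10853}$ ($K = \sqrt{-173648} = 4 i \sqrt{10853} \approx 416.71 i$)
$\sqrt{26096 + K} = \sqrt{26096 + 4 i \sqrt{10853}}$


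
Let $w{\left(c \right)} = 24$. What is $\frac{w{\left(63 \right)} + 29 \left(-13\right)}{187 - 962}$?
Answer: $\frac{353}{775} \approx 0.45548$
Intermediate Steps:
$\frac{w{\left(63 \right)} + 29 \left(-13\right)}{187 - 962} = \frac{24 + 29 \left(-13\right)}{187 - 962} = \frac{24 - 377}{-775} = \left(-353\right) \left(- \frac{1}{775}\right) = \frac{353}{775}$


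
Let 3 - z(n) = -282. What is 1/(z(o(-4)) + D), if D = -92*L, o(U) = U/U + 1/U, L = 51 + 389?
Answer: -1/40195 ≈ -2.4879e-5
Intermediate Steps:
L = 440
o(U) = 1 + 1/U
z(n) = 285 (z(n) = 3 - 1*(-282) = 3 + 282 = 285)
D = -40480 (D = -92*440 = -40480)
1/(z(o(-4)) + D) = 1/(285 - 40480) = 1/(-40195) = -1/40195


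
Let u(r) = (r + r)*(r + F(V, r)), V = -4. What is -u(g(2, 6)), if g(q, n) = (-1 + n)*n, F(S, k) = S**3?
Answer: 2040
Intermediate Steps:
g(q, n) = n*(-1 + n)
u(r) = 2*r*(-64 + r) (u(r) = (r + r)*(r + (-4)**3) = (2*r)*(r - 64) = (2*r)*(-64 + r) = 2*r*(-64 + r))
-u(g(2, 6)) = -2*6*(-1 + 6)*(-64 + 6*(-1 + 6)) = -2*6*5*(-64 + 6*5) = -2*30*(-64 + 30) = -2*30*(-34) = -1*(-2040) = 2040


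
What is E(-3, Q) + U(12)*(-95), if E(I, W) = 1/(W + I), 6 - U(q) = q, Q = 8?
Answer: 2851/5 ≈ 570.20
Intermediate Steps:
U(q) = 6 - q
E(I, W) = 1/(I + W)
E(-3, Q) + U(12)*(-95) = 1/(-3 + 8) + (6 - 1*12)*(-95) = 1/5 + (6 - 12)*(-95) = ⅕ - 6*(-95) = ⅕ + 570 = 2851/5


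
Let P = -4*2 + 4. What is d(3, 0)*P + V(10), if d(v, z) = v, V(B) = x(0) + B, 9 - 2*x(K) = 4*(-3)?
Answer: 17/2 ≈ 8.5000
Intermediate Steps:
x(K) = 21/2 (x(K) = 9/2 - 2*(-3) = 9/2 - 1/2*(-12) = 9/2 + 6 = 21/2)
V(B) = 21/2 + B
P = -4 (P = -8 + 4 = -4)
d(3, 0)*P + V(10) = 3*(-4) + (21/2 + 10) = -12 + 41/2 = 17/2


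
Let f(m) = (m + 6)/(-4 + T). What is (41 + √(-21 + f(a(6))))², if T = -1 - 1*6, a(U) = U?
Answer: 18248/11 + 738*I*√33/11 ≈ 1658.9 + 385.41*I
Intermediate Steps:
T = -7 (T = -1 - 6 = -7)
f(m) = -6/11 - m/11 (f(m) = (m + 6)/(-4 - 7) = (6 + m)/(-11) = (6 + m)*(-1/11) = -6/11 - m/11)
(41 + √(-21 + f(a(6))))² = (41 + √(-21 + (-6/11 - 1/11*6)))² = (41 + √(-21 + (-6/11 - 6/11)))² = (41 + √(-21 - 12/11))² = (41 + √(-243/11))² = (41 + 9*I*√33/11)²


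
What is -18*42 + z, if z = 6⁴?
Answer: 540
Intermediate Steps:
z = 1296
-18*42 + z = -18*42 + 1296 = -756 + 1296 = 540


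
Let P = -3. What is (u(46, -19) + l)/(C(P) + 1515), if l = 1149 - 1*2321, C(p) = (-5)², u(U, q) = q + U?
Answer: -229/308 ≈ -0.74351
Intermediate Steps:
u(U, q) = U + q
C(p) = 25
l = -1172 (l = 1149 - 2321 = -1172)
(u(46, -19) + l)/(C(P) + 1515) = ((46 - 19) - 1172)/(25 + 1515) = (27 - 1172)/1540 = -1145*1/1540 = -229/308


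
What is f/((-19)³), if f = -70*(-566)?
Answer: -39620/6859 ≈ -5.7764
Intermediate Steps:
f = 39620
f/((-19)³) = 39620/((-19)³) = 39620/(-6859) = 39620*(-1/6859) = -39620/6859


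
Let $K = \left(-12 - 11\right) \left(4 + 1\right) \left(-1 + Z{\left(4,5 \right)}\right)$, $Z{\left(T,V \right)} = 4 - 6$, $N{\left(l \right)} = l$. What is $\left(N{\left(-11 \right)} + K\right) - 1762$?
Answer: $-1428$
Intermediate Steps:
$Z{\left(T,V \right)} = -2$ ($Z{\left(T,V \right)} = 4 - 6 = -2$)
$K = 345$ ($K = \left(-12 - 11\right) \left(4 + 1\right) \left(-1 - 2\right) = \left(-23\right) 5 \left(-3\right) = \left(-115\right) \left(-3\right) = 345$)
$\left(N{\left(-11 \right)} + K\right) - 1762 = \left(-11 + 345\right) - 1762 = 334 - 1762 = -1428$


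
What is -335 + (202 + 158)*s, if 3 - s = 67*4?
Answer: -95735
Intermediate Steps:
s = -265 (s = 3 - 67*4 = 3 - 1*268 = 3 - 268 = -265)
-335 + (202 + 158)*s = -335 + (202 + 158)*(-265) = -335 + 360*(-265) = -335 - 95400 = -95735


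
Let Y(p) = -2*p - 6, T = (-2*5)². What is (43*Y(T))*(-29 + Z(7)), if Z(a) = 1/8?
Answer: 1023099/4 ≈ 2.5577e+5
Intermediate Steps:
T = 100 (T = (-10)² = 100)
Y(p) = -6 - 2*p
Z(a) = ⅛
(43*Y(T))*(-29 + Z(7)) = (43*(-6 - 2*100))*(-29 + ⅛) = (43*(-6 - 200))*(-231/8) = (43*(-206))*(-231/8) = -8858*(-231/8) = 1023099/4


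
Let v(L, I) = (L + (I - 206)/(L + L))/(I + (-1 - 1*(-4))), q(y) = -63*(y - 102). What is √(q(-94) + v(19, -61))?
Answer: √14995209887/1102 ≈ 111.12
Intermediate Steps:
q(y) = 6426 - 63*y (q(y) = -63*(-102 + y) = 6426 - 63*y)
v(L, I) = (L + (-206 + I)/(2*L))/(3 + I) (v(L, I) = (L + (-206 + I)/((2*L)))/(I + (-1 + 4)) = (L + (-206 + I)*(1/(2*L)))/(I + 3) = (L + (-206 + I)/(2*L))/(3 + I))
√(q(-94) + v(19, -61)) = √((6426 - 63*(-94)) + (-103 + 19² + (½)*(-61))/(19*(3 - 61))) = √((6426 + 5922) + (1/19)*(-103 + 361 - 61/2)/(-58)) = √(12348 + (1/19)*(-1/58)*(455/2)) = √(12348 - 455/2204) = √(27214537/2204) = √14995209887/1102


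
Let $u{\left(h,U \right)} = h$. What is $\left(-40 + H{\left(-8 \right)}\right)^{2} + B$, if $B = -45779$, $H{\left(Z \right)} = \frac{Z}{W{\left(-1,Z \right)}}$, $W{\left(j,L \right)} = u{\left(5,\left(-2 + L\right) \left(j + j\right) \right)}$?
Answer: $- \frac{1101211}{25} \approx -44048.0$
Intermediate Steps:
$W{\left(j,L \right)} = 5$
$H{\left(Z \right)} = \frac{Z}{5}$
$\left(-40 + H{\left(-8 \right)}\right)^{2} + B = \left(-40 + \frac{1}{5} \left(-8\right)\right)^{2} - 45779 = \left(-40 - \frac{8}{5}\right)^{2} - 45779 = \left(- \frac{208}{5}\right)^{2} - 45779 = \frac{43264}{25} - 45779 = - \frac{1101211}{25}$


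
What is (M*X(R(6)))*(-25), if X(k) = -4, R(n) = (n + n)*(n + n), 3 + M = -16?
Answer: -1900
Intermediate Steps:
M = -19 (M = -3 - 16 = -19)
R(n) = 4*n² (R(n) = (2*n)*(2*n) = 4*n²)
(M*X(R(6)))*(-25) = -19*(-4)*(-25) = 76*(-25) = -1900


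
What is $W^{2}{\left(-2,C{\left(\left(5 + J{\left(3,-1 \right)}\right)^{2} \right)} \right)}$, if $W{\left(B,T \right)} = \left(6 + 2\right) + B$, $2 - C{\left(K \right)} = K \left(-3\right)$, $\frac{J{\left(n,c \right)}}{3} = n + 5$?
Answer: $36$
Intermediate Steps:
$J{\left(n,c \right)} = 15 + 3 n$ ($J{\left(n,c \right)} = 3 \left(n + 5\right) = 3 \left(5 + n\right) = 15 + 3 n$)
$C{\left(K \right)} = 2 + 3 K$ ($C{\left(K \right)} = 2 - K \left(-3\right) = 2 - - 3 K = 2 + 3 K$)
$W{\left(B,T \right)} = 8 + B$
$W^{2}{\left(-2,C{\left(\left(5 + J{\left(3,-1 \right)}\right)^{2} \right)} \right)} = \left(8 - 2\right)^{2} = 6^{2} = 36$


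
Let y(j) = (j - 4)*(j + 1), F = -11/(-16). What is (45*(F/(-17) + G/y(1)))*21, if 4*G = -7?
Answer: 64575/272 ≈ 237.41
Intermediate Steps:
F = 11/16 (F = -11*(-1/16) = 11/16 ≈ 0.68750)
G = -7/4 (G = (¼)*(-7) = -7/4 ≈ -1.7500)
y(j) = (1 + j)*(-4 + j) (y(j) = (-4 + j)*(1 + j) = (1 + j)*(-4 + j))
(45*(F/(-17) + G/y(1)))*21 = (45*((11/16)/(-17) - 7/(4*(-4 + 1² - 3*1))))*21 = (45*((11/16)*(-1/17) - 7/(4*(-4 + 1 - 3))))*21 = (45*(-11/272 - 7/4/(-6)))*21 = (45*(-11/272 - 7/4*(-⅙)))*21 = (45*(-11/272 + 7/24))*21 = (45*(205/816))*21 = (3075/272)*21 = 64575/272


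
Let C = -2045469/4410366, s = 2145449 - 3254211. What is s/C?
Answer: 1630015408964/681823 ≈ 2.3907e+6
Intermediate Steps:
s = -1108762
C = -681823/1470122 (C = -2045469*1/4410366 = -681823/1470122 ≈ -0.46379)
s/C = -1108762/(-681823/1470122) = -1108762*(-1470122/681823) = 1630015408964/681823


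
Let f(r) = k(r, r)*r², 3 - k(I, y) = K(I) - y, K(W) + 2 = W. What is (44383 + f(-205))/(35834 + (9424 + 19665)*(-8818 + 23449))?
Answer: 254508/425636993 ≈ 0.00059795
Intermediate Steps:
K(W) = -2 + W
k(I, y) = 5 + y - I (k(I, y) = 3 - ((-2 + I) - y) = 3 - (-2 + I - y) = 3 + (2 + y - I) = 5 + y - I)
f(r) = 5*r² (f(r) = (5 + r - r)*r² = 5*r²)
(44383 + f(-205))/(35834 + (9424 + 19665)*(-8818 + 23449)) = (44383 + 5*(-205)²)/(35834 + (9424 + 19665)*(-8818 + 23449)) = (44383 + 5*42025)/(35834 + 29089*14631) = (44383 + 210125)/(35834 + 425601159) = 254508/425636993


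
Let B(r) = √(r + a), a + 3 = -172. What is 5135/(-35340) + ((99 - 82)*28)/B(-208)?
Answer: -1027/7068 - 476*I*√383/383 ≈ -0.1453 - 24.322*I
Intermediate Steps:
a = -175 (a = -3 - 172 = -175)
B(r) = √(-175 + r) (B(r) = √(r - 175) = √(-175 + r))
5135/(-35340) + ((99 - 82)*28)/B(-208) = 5135/(-35340) + ((99 - 82)*28)/(√(-175 - 208)) = 5135*(-1/35340) + (17*28)/(√(-383)) = -1027/7068 + 476/((I*√383)) = -1027/7068 + 476*(-I*√383/383) = -1027/7068 - 476*I*√383/383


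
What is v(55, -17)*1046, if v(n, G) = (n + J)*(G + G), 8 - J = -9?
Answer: -2560608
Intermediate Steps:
J = 17 (J = 8 - 1*(-9) = 8 + 9 = 17)
v(n, G) = 2*G*(17 + n) (v(n, G) = (n + 17)*(G + G) = (17 + n)*(2*G) = 2*G*(17 + n))
v(55, -17)*1046 = (2*(-17)*(17 + 55))*1046 = (2*(-17)*72)*1046 = -2448*1046 = -2560608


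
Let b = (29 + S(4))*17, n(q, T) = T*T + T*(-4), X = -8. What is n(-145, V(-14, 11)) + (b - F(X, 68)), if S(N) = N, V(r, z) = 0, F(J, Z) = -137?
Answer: 698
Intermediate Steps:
n(q, T) = T**2 - 4*T
b = 561 (b = (29 + 4)*17 = 33*17 = 561)
n(-145, V(-14, 11)) + (b - F(X, 68)) = 0*(-4 + 0) + (561 - 1*(-137)) = 0*(-4) + (561 + 137) = 0 + 698 = 698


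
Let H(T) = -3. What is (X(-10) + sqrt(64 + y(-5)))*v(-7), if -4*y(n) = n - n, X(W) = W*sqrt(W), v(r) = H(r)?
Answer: -24 + 30*I*sqrt(10) ≈ -24.0 + 94.868*I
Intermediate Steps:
v(r) = -3
X(W) = W**(3/2)
y(n) = 0 (y(n) = -(n - n)/4 = -1/4*0 = 0)
(X(-10) + sqrt(64 + y(-5)))*v(-7) = ((-10)**(3/2) + sqrt(64 + 0))*(-3) = (-10*I*sqrt(10) + sqrt(64))*(-3) = (-10*I*sqrt(10) + 8)*(-3) = (8 - 10*I*sqrt(10))*(-3) = -24 + 30*I*sqrt(10)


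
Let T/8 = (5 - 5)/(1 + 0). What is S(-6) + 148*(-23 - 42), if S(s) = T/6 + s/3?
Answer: -9622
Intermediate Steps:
T = 0 (T = 8*((5 - 5)/(1 + 0)) = 8*(0/1) = 8*(0*1) = 8*0 = 0)
S(s) = s/3 (S(s) = 0/6 + s/3 = 0*(1/6) + s*(1/3) = 0 + s/3 = s/3)
S(-6) + 148*(-23 - 42) = (1/3)*(-6) + 148*(-23 - 42) = -2 + 148*(-65) = -2 - 9620 = -9622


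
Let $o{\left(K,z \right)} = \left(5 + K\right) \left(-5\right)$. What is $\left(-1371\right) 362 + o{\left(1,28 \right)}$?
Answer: $-496332$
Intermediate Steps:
$o{\left(K,z \right)} = -25 - 5 K$
$\left(-1371\right) 362 + o{\left(1,28 \right)} = \left(-1371\right) 362 - 30 = -496302 - 30 = -496332$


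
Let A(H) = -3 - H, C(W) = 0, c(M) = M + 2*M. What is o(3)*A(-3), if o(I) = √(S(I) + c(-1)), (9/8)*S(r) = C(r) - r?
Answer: 0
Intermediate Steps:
c(M) = 3*M
S(r) = -8*r/9 (S(r) = 8*(0 - r)/9 = 8*(-r)/9 = -8*r/9)
o(I) = √(-3 - 8*I/9) (o(I) = √(-8*I/9 + 3*(-1)) = √(-8*I/9 - 3) = √(-3 - 8*I/9))
o(3)*A(-3) = (√(-27 - 8*3)/3)*(-3 - 1*(-3)) = (√(-27 - 24)/3)*(-3 + 3) = (√(-51)/3)*0 = ((I*√51)/3)*0 = (I*√51/3)*0 = 0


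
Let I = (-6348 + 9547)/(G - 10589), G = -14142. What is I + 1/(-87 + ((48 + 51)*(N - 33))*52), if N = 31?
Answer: -4748564/36683139 ≈ -0.12945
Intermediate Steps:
I = -457/3533 (I = (-6348 + 9547)/(-14142 - 10589) = 3199/(-24731) = 3199*(-1/24731) = -457/3533 ≈ -0.12935)
I + 1/(-87 + ((48 + 51)*(N - 33))*52) = -457/3533 + 1/(-87 + ((48 + 51)*(31 - 33))*52) = -457/3533 + 1/(-87 + (99*(-2))*52) = -457/3533 + 1/(-87 - 198*52) = -457/3533 + 1/(-87 - 10296) = -457/3533 + 1/(-10383) = -457/3533 - 1/10383 = -4748564/36683139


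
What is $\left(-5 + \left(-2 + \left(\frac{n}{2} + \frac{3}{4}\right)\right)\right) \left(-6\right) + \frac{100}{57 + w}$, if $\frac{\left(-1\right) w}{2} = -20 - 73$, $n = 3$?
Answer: $\frac{14051}{486} \approx 28.912$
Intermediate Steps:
$w = 186$ ($w = - 2 \left(-20 - 73\right) = \left(-2\right) \left(-93\right) = 186$)
$\left(-5 + \left(-2 + \left(\frac{n}{2} + \frac{3}{4}\right)\right)\right) \left(-6\right) + \frac{100}{57 + w} = \left(-5 + \left(-2 + \left(\frac{3}{2} + \frac{3}{4}\right)\right)\right) \left(-6\right) + \frac{100}{57 + 186} = \left(-5 + \left(-2 + \left(3 \cdot \frac{1}{2} + 3 \cdot \frac{1}{4}\right)\right)\right) \left(-6\right) + \frac{100}{243} = \left(-5 + \left(-2 + \left(\frac{3}{2} + \frac{3}{4}\right)\right)\right) \left(-6\right) + 100 \cdot \frac{1}{243} = \left(-5 + \left(-2 + \frac{9}{4}\right)\right) \left(-6\right) + \frac{100}{243} = \left(-5 + \frac{1}{4}\right) \left(-6\right) + \frac{100}{243} = \left(- \frac{19}{4}\right) \left(-6\right) + \frac{100}{243} = \frac{57}{2} + \frac{100}{243} = \frac{14051}{486}$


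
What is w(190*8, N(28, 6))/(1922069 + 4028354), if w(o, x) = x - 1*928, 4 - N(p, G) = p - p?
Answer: -924/5950423 ≈ -0.00015528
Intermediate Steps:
N(p, G) = 4 (N(p, G) = 4 - (p - p) = 4 - 1*0 = 4 + 0 = 4)
w(o, x) = -928 + x (w(o, x) = x - 928 = -928 + x)
w(190*8, N(28, 6))/(1922069 + 4028354) = (-928 + 4)/(1922069 + 4028354) = -924/5950423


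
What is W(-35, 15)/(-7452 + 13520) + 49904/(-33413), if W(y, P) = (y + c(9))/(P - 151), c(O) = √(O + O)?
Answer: -41182006737/27574011424 - 3*√2/825248 ≈ -1.4935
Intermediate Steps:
c(O) = √2*√O (c(O) = √(2*O) = √2*√O)
W(y, P) = (y + 3*√2)/(-151 + P) (W(y, P) = (y + √2*√9)/(P - 151) = (y + √2*3)/(-151 + P) = (y + 3*√2)/(-151 + P))
W(-35, 15)/(-7452 + 13520) + 49904/(-33413) = ((-35 + 3*√2)/(-151 + 15))/(-7452 + 13520) + 49904/(-33413) = ((-35 + 3*√2)/(-136))/6068 + 49904*(-1/33413) = -(-35 + 3*√2)/136*(1/6068) - 49904/33413 = (35/136 - 3*√2/136)*(1/6068) - 49904/33413 = (35/825248 - 3*√2/825248) - 49904/33413 = -41182006737/27574011424 - 3*√2/825248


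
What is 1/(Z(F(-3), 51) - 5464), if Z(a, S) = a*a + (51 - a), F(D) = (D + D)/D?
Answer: -1/5411 ≈ -0.00018481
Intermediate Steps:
F(D) = 2 (F(D) = (2*D)/D = 2)
Z(a, S) = 51 + a**2 - a (Z(a, S) = a**2 + (51 - a) = 51 + a**2 - a)
1/(Z(F(-3), 51) - 5464) = 1/((51 + 2**2 - 1*2) - 5464) = 1/((51 + 4 - 2) - 5464) = 1/(53 - 5464) = 1/(-5411) = -1/5411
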